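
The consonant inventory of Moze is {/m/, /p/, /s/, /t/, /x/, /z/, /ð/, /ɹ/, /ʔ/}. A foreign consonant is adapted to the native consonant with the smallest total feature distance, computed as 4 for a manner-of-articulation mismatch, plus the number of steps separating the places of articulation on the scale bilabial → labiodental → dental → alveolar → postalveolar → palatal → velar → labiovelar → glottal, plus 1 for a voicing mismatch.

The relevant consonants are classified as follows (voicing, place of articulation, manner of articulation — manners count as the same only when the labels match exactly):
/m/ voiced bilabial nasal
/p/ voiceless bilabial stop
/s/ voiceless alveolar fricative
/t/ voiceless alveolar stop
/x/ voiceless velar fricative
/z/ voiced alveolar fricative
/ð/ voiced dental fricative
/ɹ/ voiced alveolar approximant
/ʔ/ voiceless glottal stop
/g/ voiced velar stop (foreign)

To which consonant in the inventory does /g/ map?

/ʔ/ is closest: same manner (stop), place distance 2 (velar→glottal), voicing differs (+1); total 3. Next closest is /t/ at distance 4.

ʔ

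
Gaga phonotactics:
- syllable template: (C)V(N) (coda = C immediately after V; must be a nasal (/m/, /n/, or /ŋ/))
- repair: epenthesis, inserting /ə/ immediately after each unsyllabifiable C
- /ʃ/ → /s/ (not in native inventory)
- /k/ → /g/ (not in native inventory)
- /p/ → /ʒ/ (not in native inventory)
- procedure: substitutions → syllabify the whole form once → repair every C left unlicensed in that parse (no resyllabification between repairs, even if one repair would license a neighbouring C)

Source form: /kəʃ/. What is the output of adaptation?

gəsə

Substitution: /k/ → /g/, /ʃ/ → /s/, giving /gəs/.
Under (C)V(N), the unsyllabifiable consonants are /s/ (only a nasal (/m/, /n/, or /ŋ/) is licensed in coda position; onsets are limited to one consonant).
Each unlicensed consonant becomes the onset of a new syllable: /s/ → /sə/.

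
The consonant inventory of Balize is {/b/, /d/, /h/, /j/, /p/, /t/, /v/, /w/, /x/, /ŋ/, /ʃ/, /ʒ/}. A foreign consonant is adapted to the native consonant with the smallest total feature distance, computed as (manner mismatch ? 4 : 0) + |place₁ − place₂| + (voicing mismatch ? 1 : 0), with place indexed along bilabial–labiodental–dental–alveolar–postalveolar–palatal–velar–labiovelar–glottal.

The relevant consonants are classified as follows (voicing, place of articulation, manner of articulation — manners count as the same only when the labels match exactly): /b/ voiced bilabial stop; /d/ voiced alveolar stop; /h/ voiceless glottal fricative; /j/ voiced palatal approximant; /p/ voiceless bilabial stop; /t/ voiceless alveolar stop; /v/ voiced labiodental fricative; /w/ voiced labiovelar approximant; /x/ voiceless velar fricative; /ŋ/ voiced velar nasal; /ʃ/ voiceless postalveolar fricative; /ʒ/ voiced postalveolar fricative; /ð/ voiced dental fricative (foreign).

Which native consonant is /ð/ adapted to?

/v/ is closest: same manner (fricative), place distance 1 (dental→labiodental), same voicing; total 1. Next closest is /ʒ/ at distance 2.

v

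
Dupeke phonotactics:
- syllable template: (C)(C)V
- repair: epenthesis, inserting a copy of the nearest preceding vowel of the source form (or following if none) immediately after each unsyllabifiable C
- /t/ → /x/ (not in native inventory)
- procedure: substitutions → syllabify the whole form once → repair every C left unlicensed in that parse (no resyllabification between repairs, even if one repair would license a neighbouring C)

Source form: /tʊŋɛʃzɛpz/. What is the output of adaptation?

Substitution: /t/ → /x/, giving /xʊŋɛʃzɛpz/.
Under (C)(C)V, the unsyllabifiable consonants are /p/, /z/ (no codas are permitted; onsets may contain at most 2 consonants).
Inserting the epenthetic vowel yields /p/ → /pɛ/, /z/ → /zɛ/.

xʊŋɛʃzɛpɛzɛ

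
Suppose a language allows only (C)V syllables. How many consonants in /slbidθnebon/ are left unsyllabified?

Syllabifying with onset maximization leaves /s/, /l/, /d/, /θ/, /n/ stranded (no codas are permitted; onsets are limited to one consonant).

5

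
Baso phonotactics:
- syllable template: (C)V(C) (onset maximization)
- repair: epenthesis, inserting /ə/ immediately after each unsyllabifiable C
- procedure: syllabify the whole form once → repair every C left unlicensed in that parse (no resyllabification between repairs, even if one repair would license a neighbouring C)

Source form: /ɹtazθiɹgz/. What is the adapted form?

The consonants /ɹ/, /g/, /z/ cannot be parsed into a legal (C)V(C) syllable (at most one coda consonant is licensed; onsets are limited to one consonant).
Each unlicensed consonant becomes the onset of a new syllable: /ɹ/ → /ɹə/, /g/ → /gə/, /z/ → /zə/.

ɹətazθiɹgəzə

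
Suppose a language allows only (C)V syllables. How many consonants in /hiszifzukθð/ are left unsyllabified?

Under (C)V, the unsyllabifiable consonants are /s/, /f/, /k/, /θ/, /ð/ (no codas are permitted; onsets are limited to one consonant).

5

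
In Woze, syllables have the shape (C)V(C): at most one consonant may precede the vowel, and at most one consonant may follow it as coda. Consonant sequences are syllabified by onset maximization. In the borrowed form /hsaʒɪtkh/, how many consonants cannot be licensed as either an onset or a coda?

3

Under (C)V(C), the unsyllabifiable consonants are /h/, /k/, /h/ (at most one coda consonant is licensed; onsets are limited to one consonant).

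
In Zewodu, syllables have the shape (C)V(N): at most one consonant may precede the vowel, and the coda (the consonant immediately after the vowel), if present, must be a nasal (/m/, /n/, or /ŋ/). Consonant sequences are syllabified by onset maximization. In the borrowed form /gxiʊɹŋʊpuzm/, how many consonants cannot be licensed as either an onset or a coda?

4

Under (C)V(N), the unsyllabifiable consonants are /g/, /ɹ/, /z/, /m/ (only a nasal (/m/, /n/, or /ŋ/) is licensed in coda position; onsets are limited to one consonant).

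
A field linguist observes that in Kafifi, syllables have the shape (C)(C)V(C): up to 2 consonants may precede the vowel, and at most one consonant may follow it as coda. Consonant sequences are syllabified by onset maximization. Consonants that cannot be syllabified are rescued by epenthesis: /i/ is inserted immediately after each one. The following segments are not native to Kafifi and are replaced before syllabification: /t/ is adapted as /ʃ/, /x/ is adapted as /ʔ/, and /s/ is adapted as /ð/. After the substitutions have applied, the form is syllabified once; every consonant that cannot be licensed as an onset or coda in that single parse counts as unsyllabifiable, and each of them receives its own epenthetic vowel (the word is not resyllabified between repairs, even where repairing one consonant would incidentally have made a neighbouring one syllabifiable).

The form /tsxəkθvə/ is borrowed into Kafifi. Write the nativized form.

Substitution: /t/ → /ʃ/, /s/ → /ð/, /x/ → /ʔ/, giving /ʃðʔəkθvə/.
The consonants /ʃ/ cannot be parsed into a legal (C)(C)V(C) syllable (at most one coda consonant is licensed; onsets may contain at most 2 consonants).
Each unlicensed consonant becomes the onset of a new syllable: /ʃ/ → /ʃi/.

ʃiðʔəkθvə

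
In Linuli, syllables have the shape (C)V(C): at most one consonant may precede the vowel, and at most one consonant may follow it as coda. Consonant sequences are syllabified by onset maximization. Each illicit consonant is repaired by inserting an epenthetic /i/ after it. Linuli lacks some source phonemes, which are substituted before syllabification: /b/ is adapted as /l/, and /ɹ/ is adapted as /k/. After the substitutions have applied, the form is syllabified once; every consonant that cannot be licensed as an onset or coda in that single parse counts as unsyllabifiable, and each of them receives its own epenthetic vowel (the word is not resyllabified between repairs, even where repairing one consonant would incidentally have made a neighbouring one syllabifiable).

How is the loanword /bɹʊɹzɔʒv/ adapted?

likʊkzɔʒvi

Substitution: /b/ → /l/, /ɹ/ → /k/, giving /lkʊkzɔʒv/.
The consonants /l/, /v/ cannot be parsed into a legal (C)V(C) syllable (at most one coda consonant is licensed; onsets are limited to one consonant).
Inserting the epenthetic vowel yields /l/ → /li/, /v/ → /vi/.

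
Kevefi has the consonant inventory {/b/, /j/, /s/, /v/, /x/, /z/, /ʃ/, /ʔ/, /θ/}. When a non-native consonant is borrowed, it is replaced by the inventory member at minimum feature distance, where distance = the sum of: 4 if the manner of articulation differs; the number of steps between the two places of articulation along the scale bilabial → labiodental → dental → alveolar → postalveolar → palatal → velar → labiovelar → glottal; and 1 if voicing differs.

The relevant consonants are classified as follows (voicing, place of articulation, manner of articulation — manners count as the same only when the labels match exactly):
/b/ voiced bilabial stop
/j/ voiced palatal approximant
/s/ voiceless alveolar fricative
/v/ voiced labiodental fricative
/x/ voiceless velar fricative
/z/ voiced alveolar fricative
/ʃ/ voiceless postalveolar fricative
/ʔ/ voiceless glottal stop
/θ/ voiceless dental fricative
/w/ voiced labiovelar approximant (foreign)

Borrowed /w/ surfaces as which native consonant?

j

/j/ is closest: same manner (approximant), place distance 2 (labiovelar→palatal), same voicing; total 2. Next closest is /x/ at distance 6.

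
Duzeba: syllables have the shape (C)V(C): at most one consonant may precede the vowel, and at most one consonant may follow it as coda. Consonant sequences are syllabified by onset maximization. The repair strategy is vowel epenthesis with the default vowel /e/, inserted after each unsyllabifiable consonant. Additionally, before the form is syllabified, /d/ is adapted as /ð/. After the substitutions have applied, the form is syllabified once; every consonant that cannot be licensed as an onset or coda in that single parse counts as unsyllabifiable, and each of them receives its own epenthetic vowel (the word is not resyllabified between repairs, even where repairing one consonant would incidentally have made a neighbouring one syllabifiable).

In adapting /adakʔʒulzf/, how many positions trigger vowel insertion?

3

After substitution the input is /aðakʔʒulzf/.
The unsyllabifiable consonants are /ʔ/, /z/, /f/; each receives one epenthetic vowel.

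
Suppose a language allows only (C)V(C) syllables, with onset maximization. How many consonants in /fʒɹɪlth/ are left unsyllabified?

Syllabifying with onset maximization leaves /f/, /ʒ/, /t/, /h/ stranded (at most one coda consonant is licensed; onsets are limited to one consonant).

4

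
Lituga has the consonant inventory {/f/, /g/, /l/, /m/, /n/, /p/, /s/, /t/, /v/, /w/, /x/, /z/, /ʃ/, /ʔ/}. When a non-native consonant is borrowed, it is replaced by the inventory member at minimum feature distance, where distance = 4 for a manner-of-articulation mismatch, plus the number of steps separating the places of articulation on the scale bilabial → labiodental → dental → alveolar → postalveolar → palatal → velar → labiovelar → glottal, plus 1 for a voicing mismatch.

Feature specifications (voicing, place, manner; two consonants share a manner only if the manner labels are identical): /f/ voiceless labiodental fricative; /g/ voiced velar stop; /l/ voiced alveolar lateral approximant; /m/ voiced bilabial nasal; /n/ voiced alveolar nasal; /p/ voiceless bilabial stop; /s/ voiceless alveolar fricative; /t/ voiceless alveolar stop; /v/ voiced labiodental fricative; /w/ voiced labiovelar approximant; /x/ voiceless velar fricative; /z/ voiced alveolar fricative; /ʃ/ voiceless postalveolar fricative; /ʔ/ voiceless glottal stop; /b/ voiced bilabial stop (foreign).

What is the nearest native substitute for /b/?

/p/ is closest: same manner (stop), place distance 0 (bilabial→bilabial), voicing differs (+1); total 1. Next closest is /m/ at distance 4.

p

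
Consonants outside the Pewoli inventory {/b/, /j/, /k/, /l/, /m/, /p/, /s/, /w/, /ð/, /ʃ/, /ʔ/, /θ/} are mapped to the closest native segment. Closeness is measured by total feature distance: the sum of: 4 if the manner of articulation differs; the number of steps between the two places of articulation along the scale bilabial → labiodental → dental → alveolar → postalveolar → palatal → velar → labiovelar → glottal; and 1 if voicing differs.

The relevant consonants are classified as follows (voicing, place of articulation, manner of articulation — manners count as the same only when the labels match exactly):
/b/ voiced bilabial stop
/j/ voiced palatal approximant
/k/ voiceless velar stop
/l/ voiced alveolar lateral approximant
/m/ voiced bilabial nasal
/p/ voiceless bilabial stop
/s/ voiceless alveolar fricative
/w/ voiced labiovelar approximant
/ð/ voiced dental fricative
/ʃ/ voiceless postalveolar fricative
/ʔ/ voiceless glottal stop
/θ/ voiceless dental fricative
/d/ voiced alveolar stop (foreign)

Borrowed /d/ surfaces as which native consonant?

/b/ is closest: same manner (stop), place distance 3 (alveolar→bilabial), same voicing; total 3. Next closest is /k/ at distance 4.

b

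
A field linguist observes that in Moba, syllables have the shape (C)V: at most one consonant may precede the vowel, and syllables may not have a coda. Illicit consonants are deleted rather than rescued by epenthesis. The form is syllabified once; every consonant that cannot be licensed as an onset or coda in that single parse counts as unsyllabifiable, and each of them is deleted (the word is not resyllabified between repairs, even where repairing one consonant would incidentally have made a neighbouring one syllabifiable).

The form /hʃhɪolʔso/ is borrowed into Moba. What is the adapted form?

hɪoso

Under (C)V, the unsyllabifiable consonants are /h/, /ʃ/, /l/, /ʔ/ (no codas are permitted; onsets are limited to one consonant).
Deleting the stranded consonants removes /h/, /ʃ/, /l/, /ʔ/.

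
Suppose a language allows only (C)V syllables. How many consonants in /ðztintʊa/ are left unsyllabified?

The consonants /ð/, /z/, /n/ cannot be parsed into a legal (C)V syllable (no codas are permitted; onsets are limited to one consonant).

3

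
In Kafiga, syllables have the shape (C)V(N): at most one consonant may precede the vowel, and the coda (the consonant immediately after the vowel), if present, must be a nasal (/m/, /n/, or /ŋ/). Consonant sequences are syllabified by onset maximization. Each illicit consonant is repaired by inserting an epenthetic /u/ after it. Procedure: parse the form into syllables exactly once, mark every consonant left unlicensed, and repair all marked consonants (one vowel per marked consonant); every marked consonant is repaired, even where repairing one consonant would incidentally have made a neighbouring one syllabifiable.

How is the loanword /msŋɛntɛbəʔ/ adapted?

Under (C)V(N), the unsyllabifiable consonants are /m/, /s/, /ʔ/ (only a nasal (/m/, /n/, or /ŋ/) is licensed in coda position; onsets are limited to one consonant).
Epenthesis after each stranded consonant: /m/ → /mu/, /s/ → /su/, /ʔ/ → /ʔu/.

musuŋɛntɛbəʔu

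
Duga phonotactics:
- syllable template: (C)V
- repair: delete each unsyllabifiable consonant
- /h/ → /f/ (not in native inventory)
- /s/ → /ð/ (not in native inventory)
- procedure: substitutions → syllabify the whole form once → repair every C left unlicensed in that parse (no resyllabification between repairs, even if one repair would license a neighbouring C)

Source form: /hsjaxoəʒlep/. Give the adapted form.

jaxoəle

Substitution: /h/ → /f/, /s/ → /ð/, giving /fðjaxoəʒlep/.
The consonants /f/, /ð/, /ʒ/, /p/ cannot be parsed into a legal (C)V syllable (no codas are permitted; onsets are limited to one consonant).
Deleting the stranded consonants removes /f/, /ð/, /ʒ/, /p/.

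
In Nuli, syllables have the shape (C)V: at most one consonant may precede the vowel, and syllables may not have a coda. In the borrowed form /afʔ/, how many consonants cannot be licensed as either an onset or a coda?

The consonants /f/, /ʔ/ cannot be parsed into a legal (C)V syllable (no codas are permitted; onsets are limited to one consonant).

2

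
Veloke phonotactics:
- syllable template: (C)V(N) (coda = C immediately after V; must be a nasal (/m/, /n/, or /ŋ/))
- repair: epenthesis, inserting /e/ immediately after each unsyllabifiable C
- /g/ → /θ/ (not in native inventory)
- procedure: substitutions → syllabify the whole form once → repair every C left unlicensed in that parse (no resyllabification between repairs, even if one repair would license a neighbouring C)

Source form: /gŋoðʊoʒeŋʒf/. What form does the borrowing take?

θeŋoðʊoʒeŋʒefe

Substitution: /g/ → /θ/, giving /θŋoðʊoʒeŋʒf/.
Under (C)V(N), the unsyllabifiable consonants are /θ/, /ʒ/, /f/ (only a nasal (/m/, /n/, or /ŋ/) is licensed in coda position; onsets are limited to one consonant).
Each unlicensed consonant becomes the onset of a new syllable: /θ/ → /θe/, /ʒ/ → /ʒe/, /f/ → /fe/.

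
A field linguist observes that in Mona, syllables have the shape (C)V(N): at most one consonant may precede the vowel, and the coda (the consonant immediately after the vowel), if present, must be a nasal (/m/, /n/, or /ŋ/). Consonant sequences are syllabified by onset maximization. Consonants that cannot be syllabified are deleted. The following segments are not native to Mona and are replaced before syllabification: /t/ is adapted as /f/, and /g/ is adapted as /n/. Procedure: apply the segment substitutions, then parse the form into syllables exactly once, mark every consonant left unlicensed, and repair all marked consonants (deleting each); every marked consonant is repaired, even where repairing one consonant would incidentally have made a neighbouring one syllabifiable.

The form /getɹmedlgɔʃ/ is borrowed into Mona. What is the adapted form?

nemenɔ

Substitution: /g/ → /n/, /t/ → /f/, giving /nefɹmedlnɔʃ/.
Under (C)V(N), the unsyllabifiable consonants are /f/, /ɹ/, /d/, /l/, /ʃ/ (only a nasal (/m/, /n/, or /ŋ/) is licensed in coda position; onsets are limited to one consonant).
Each unlicensed consonant is deleted: /f/, /ɹ/, /d/, /l/, /ʃ/.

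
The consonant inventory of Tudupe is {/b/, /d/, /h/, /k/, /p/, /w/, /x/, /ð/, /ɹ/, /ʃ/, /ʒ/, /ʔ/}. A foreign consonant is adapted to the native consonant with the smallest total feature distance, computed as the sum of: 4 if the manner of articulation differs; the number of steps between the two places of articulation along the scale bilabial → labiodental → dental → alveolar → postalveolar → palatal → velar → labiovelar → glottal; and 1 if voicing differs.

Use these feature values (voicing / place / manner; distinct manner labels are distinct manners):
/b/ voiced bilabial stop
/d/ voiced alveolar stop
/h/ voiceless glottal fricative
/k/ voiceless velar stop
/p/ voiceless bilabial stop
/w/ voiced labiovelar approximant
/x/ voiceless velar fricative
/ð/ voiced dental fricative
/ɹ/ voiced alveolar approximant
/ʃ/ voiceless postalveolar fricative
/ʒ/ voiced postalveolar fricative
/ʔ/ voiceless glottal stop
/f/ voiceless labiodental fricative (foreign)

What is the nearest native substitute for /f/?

/ð/ is closest: same manner (fricative), place distance 1 (labiodental→dental), voicing differs (+1); total 2. Next closest is /ʃ/ at distance 3.

ð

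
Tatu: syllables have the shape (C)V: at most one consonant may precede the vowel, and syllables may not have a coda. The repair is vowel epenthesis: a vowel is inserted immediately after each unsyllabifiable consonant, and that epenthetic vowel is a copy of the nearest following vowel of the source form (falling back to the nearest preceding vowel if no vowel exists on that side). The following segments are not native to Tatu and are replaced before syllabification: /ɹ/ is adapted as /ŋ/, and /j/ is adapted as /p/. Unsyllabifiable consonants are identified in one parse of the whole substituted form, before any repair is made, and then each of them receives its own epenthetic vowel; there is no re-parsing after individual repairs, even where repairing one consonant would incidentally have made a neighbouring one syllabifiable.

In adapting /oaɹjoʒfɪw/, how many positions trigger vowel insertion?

After substitution the input is /oaŋpoʒfɪw/.
The unsyllabifiable consonants are /ŋ/, /ʒ/, /w/; each receives one epenthetic vowel.

3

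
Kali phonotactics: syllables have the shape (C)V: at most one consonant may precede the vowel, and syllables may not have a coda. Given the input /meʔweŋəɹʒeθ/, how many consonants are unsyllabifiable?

3

The consonants /ʔ/, /ɹ/, /θ/ cannot be parsed into a legal (C)V syllable (no codas are permitted; onsets are limited to one consonant).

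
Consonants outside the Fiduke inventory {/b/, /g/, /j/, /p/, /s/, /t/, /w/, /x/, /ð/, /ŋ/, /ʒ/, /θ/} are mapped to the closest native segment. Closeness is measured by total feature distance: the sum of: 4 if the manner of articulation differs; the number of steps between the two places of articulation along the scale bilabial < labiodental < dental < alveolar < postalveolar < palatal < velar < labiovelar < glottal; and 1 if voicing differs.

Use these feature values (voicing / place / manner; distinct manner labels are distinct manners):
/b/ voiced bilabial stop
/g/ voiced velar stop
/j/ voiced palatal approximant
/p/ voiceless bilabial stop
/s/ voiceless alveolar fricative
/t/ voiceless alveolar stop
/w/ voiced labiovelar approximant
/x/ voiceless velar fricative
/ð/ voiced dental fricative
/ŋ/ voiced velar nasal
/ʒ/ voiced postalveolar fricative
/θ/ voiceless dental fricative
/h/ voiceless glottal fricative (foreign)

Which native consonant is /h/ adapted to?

x

/x/ is closest: same manner (fricative), place distance 2 (glottal→velar), same voicing; total 2. Next closest is /s/ at distance 5.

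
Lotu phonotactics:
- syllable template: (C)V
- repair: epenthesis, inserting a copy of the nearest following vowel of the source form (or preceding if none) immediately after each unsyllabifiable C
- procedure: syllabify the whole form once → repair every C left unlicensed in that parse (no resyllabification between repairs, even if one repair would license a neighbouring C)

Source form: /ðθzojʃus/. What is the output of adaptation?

ðoθozojuʃusu

Under (C)V, the unsyllabifiable consonants are /ð/, /θ/, /j/, /s/ (no codas are permitted; onsets are limited to one consonant).
Each unlicensed consonant becomes the onset of a new syllable: /ð/ → /ðo/, /θ/ → /θo/, /j/ → /ju/, /s/ → /su/.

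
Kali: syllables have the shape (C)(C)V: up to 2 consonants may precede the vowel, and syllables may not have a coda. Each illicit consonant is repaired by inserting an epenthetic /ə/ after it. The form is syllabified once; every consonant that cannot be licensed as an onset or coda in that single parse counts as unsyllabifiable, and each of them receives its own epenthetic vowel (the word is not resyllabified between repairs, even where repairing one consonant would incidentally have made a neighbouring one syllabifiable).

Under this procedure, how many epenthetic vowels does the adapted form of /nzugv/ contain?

The unsyllabifiable consonants are /g/, /v/; each receives one epenthetic vowel.

2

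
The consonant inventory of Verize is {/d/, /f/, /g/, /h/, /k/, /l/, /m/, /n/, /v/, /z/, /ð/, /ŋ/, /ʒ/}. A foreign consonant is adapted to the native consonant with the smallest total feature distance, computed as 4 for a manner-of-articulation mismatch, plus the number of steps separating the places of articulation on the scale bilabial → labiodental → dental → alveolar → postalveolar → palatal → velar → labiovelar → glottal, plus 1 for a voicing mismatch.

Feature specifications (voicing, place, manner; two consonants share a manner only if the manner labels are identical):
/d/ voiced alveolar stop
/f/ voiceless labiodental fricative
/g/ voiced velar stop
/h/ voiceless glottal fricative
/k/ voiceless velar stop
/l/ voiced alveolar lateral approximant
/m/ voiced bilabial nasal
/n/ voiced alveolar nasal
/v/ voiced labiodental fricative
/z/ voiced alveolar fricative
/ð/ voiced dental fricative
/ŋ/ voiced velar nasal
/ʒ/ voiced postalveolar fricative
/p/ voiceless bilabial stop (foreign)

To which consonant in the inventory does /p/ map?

d

/d/ is closest: same manner (stop), place distance 3 (bilabial→alveolar), voicing differs (+1); total 4. Next closest is /f/ at distance 5.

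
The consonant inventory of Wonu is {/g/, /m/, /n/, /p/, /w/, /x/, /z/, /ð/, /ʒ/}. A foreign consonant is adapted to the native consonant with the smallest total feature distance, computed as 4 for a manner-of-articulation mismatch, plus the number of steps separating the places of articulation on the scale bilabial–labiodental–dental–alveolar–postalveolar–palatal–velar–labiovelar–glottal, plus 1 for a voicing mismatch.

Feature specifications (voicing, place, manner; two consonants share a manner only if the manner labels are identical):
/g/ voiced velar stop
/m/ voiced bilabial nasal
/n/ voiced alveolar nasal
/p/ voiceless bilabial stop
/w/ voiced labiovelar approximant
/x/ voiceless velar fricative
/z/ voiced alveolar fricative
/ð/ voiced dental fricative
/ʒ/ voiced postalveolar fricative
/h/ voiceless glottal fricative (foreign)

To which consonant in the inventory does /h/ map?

/x/ is closest: same manner (fricative), place distance 2 (glottal→velar), same voicing; total 2. Next closest is /ʒ/ at distance 5.

x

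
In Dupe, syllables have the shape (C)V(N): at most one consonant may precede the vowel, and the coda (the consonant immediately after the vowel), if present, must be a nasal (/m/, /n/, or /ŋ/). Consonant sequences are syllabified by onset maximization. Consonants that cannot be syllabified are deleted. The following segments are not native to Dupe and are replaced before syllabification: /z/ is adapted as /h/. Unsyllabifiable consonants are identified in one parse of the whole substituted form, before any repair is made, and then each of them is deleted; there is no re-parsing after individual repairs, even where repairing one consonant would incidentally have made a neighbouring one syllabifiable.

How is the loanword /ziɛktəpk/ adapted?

Substitution: /z/ → /h/, giving /hiɛktəpk/.
Under (C)V(N), the unsyllabifiable consonants are /k/, /p/, /k/ (only a nasal (/m/, /n/, or /ŋ/) is licensed in coda position; onsets are limited to one consonant).
Deleting the stranded consonants removes /k/, /p/, /k/.

hiɛtə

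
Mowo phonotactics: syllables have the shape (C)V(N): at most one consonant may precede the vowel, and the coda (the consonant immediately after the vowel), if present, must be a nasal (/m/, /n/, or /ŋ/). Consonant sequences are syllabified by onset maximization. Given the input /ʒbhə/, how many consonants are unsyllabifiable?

2

Under (C)V(N), the unsyllabifiable consonants are /ʒ/, /b/ (only a nasal (/m/, /n/, or /ŋ/) is licensed in coda position; onsets are limited to one consonant).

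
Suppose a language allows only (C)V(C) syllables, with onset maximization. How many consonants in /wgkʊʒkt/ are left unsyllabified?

The consonants /w/, /g/, /k/, /t/ cannot be parsed into a legal (C)V(C) syllable (at most one coda consonant is licensed; onsets are limited to one consonant).

4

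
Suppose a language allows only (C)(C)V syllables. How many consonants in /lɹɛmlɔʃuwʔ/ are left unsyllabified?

Under (C)(C)V, the unsyllabifiable consonants are /w/, /ʔ/ (no codas are permitted; onsets may contain at most 2 consonants).

2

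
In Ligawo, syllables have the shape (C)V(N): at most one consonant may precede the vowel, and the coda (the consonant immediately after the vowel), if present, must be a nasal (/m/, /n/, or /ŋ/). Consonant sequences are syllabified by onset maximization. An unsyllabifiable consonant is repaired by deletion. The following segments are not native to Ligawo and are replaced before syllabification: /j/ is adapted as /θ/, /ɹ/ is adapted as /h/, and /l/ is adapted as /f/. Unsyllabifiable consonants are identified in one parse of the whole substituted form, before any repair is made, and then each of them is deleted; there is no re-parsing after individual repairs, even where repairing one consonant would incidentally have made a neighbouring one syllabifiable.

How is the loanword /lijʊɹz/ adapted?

Substitution: /l/ → /f/, /j/ → /θ/, /ɹ/ → /h/, giving /fiθʊhz/.
Syllabifying with onset maximization leaves /h/, /z/ stranded (only a nasal (/m/, /n/, or /ŋ/) is licensed in coda position; onsets are limited to one consonant).
Deletion applies to /h/, /z/.

fiθʊ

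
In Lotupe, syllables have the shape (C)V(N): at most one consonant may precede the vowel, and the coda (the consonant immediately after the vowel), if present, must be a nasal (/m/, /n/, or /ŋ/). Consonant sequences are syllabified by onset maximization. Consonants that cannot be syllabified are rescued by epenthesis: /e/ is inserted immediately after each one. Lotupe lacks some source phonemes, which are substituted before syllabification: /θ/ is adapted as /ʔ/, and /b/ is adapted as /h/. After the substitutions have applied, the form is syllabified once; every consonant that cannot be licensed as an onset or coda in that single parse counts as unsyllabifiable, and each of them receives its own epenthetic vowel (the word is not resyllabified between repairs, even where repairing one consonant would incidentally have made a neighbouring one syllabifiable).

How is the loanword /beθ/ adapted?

Substitution: /b/ → /h/, /θ/ → /ʔ/, giving /heʔ/.
Under (C)V(N), the unsyllabifiable consonants are /ʔ/ (only a nasal (/m/, /n/, or /ŋ/) is licensed in coda position; onsets are limited to one consonant).
Epenthesis after each stranded consonant: /ʔ/ → /ʔe/.

heʔe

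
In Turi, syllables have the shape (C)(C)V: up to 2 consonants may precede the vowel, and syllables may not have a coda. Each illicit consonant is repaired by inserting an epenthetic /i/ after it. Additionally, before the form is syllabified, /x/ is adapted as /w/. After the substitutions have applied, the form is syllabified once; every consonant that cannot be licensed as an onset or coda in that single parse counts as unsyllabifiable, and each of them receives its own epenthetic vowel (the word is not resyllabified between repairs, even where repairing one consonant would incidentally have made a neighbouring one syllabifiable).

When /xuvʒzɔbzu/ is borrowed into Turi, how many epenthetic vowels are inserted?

1

After substitution the input is /wuvʒzɔbzu/.
The unsyllabifiable consonants are /v/; each receives one epenthetic vowel.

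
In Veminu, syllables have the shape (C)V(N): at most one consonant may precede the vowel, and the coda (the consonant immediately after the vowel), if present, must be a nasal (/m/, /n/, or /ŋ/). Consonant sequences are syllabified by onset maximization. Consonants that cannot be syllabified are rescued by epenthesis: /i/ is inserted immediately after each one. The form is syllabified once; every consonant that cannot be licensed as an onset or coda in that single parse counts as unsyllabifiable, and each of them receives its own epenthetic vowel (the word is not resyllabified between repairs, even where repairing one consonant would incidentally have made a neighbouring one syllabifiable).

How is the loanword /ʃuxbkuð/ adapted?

ʃuxibikuði

Under (C)V(N), the unsyllabifiable consonants are /x/, /b/, /ð/ (only a nasal (/m/, /n/, or /ŋ/) is licensed in coda position; onsets are limited to one consonant).
Epenthesis after each stranded consonant: /x/ → /xi/, /b/ → /bi/, /ð/ → /ði/.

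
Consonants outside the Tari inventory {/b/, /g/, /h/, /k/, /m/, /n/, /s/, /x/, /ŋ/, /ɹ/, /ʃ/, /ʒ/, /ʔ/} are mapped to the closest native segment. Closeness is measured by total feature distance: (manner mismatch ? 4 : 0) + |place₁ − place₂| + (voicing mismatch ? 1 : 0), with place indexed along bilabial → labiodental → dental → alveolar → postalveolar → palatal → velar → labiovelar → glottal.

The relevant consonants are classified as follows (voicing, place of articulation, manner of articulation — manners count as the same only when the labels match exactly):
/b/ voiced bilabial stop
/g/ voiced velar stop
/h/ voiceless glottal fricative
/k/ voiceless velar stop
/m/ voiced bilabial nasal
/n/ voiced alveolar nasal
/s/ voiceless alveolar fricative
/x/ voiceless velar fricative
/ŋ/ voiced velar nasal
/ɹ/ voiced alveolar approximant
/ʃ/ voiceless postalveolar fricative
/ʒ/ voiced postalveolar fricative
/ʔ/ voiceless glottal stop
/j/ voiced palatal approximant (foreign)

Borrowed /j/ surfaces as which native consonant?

ɹ

/ɹ/ is closest: same manner (approximant), place distance 2 (palatal→alveolar), same voicing; total 2. Next closest is /g/ at distance 5.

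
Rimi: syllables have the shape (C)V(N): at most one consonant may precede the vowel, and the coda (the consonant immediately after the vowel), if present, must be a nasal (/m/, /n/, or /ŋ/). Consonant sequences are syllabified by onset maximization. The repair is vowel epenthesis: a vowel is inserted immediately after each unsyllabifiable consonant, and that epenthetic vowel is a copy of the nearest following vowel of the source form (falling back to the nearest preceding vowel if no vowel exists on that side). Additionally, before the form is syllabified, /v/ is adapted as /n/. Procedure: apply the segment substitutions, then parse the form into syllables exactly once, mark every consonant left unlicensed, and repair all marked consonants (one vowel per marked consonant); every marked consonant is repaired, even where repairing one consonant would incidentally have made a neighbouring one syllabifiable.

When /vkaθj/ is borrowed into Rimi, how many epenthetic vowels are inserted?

After substitution the input is /nkaθj/.
The unsyllabifiable consonants are /n/, /θ/, /j/; each receives one epenthetic vowel.

3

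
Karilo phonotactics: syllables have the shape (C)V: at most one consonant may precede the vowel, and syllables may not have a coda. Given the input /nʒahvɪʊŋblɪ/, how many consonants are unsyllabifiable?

4

Syllabifying with onset maximization leaves /n/, /h/, /ŋ/, /b/ stranded (no codas are permitted; onsets are limited to one consonant).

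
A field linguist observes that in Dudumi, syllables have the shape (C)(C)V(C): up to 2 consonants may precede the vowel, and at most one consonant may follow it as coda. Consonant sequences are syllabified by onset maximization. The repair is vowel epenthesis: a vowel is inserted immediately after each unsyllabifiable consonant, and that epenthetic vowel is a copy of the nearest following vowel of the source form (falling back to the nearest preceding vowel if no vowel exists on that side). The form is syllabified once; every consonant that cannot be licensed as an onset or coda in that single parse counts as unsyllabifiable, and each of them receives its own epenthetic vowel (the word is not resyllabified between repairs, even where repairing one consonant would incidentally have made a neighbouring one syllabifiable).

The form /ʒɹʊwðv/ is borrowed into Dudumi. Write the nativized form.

ʒɹʊwðʊvʊ

Under (C)(C)V(C), the unsyllabifiable consonants are /ð/, /v/ (at most one coda consonant is licensed; onsets may contain at most 2 consonants).
Inserting the epenthetic vowel yields /ð/ → /ðʊ/, /v/ → /vʊ/.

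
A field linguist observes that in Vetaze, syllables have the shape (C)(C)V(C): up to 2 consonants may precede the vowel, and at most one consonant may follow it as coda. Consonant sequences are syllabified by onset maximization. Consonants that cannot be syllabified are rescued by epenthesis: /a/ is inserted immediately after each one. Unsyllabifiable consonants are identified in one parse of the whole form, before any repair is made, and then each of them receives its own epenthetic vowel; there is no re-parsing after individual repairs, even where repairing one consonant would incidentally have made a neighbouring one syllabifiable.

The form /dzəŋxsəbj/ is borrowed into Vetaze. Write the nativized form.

dzəŋxsəbja

Syllabifying with onset maximization leaves /j/ stranded (at most one coda consonant is licensed; onsets may contain at most 2 consonants).
Each unlicensed consonant becomes the onset of a new syllable: /j/ → /ja/.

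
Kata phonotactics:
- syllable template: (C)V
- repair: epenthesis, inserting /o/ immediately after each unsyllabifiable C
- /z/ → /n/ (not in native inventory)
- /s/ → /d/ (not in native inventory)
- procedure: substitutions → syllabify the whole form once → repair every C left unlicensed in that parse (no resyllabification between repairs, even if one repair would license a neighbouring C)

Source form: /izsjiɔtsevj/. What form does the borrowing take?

inodojiɔtodevojo

Substitution: /z/ → /n/, /s/ → /d/, giving /indjiɔtdevj/.
Under (C)V, the unsyllabifiable consonants are /n/, /d/, /t/, /v/, /j/ (no codas are permitted; onsets are limited to one consonant).
Epenthesis after each stranded consonant: /n/ → /no/, /d/ → /do/, /t/ → /to/, /v/ → /vo/, /j/ → /jo/.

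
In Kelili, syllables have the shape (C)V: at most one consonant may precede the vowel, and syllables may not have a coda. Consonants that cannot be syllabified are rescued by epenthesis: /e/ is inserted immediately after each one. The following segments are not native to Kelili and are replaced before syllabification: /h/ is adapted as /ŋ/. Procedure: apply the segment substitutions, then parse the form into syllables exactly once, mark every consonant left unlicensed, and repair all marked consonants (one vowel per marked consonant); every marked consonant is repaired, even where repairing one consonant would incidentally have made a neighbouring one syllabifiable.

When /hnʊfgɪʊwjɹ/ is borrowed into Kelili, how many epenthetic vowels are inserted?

After substitution the input is /ŋnʊfgɪʊwjɹ/.
The unsyllabifiable consonants are /ŋ/, /f/, /w/, /j/, /ɹ/; each receives one epenthetic vowel.

5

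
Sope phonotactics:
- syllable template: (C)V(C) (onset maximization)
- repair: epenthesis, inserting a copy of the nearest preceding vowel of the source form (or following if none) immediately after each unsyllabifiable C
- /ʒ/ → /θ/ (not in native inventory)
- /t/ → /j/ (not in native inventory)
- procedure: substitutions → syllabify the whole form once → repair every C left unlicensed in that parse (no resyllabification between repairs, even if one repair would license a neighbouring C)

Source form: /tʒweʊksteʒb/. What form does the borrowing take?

jeθeweʊksʊjeθbe

Substitution: /t/ → /j/, /ʒ/ → /θ/, giving /jθweʊksjeθb/.
The consonants /j/, /θ/, /s/, /b/ cannot be parsed into a legal (C)V(C) syllable (at most one coda consonant is licensed; onsets are limited to one consonant).
Inserting the epenthetic vowel yields /j/ → /je/, /θ/ → /θe/, /s/ → /sʊ/, /b/ → /be/.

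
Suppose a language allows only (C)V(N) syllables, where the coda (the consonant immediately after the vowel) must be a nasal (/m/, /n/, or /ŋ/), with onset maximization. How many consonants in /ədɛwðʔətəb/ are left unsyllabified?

3

Syllabifying with onset maximization leaves /w/, /ð/, /b/ stranded (only a nasal (/m/, /n/, or /ŋ/) is licensed in coda position; onsets are limited to one consonant).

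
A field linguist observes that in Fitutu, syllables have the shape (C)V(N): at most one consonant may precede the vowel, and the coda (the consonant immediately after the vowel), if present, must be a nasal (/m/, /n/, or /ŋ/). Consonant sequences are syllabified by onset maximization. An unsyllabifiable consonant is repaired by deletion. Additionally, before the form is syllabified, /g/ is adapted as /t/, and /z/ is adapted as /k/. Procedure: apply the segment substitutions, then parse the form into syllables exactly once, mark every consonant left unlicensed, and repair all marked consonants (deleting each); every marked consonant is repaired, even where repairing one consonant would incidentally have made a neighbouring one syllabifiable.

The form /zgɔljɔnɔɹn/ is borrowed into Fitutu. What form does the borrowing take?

tɔjɔnɔ

Substitution: /z/ → /k/, /g/ → /t/, giving /ktɔljɔnɔɹn/.
Syllabifying with onset maximization leaves /k/, /l/, /ɹ/, /n/ stranded (only a nasal (/m/, /n/, or /ŋ/) is licensed in coda position; onsets are limited to one consonant).
Deleting the stranded consonants removes /k/, /l/, /ɹ/, /n/.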